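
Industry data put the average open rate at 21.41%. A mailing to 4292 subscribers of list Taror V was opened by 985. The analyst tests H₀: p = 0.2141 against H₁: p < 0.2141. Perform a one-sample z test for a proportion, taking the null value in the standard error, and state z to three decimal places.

z = 2.459

p̂ = 985/4292 = 0.229497.
SE = √(p₀(1−p₀)/n) = √(0.16826/4292) = 0.006261.
z = (0.229497 − 0.2141)/0.006261 = 0.015397/0.006261 = 2.459.
p-value = P(Z < 2.459) ≈ 0.9930.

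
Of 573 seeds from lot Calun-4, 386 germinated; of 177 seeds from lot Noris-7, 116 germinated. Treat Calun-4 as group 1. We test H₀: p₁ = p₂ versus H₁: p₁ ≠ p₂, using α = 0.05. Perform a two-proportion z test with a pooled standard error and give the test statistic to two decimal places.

p̂₁ = 386/573 = 0.6736, p̂₂ = 116/177 = 0.6554.
Pooled p̂ = (386+116)/(573+177) = 502/750 = 0.6693.
SE = √(p̂(1−p̂)(1/n₁+1/n₂)) = √(0.6693·0.3307·0.00739492) = √(0.00163669) = 0.0405.
z = (0.6736 − 0.6554)/0.0405 = 0.0182/0.0405 = 0.45.
p-value = 2·P(Z > 0.452) ≈ 0.6514, so at α = 0.05 we fail to reject H₀.

z = 0.45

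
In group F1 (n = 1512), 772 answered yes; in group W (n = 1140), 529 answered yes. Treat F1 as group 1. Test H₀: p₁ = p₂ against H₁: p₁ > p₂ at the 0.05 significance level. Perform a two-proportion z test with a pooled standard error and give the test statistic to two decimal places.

p̂₁ = 772/1512 = 0.51058, p̂₂ = 529/1140 = 0.46404.
Pooled p̂ = (772+529)/(1512+1140) = 1301/2652 = 0.49057.
SE = √(0.249911 × 0.00153857) = 0.01961.
z = (0.51058 − 0.46404)/0.01961 = 0.04654/0.01961 = 2.37.
p-value = P(Z > 2.374) ≈ 0.0088. With α = 0.05, reject H₀.

z = 2.37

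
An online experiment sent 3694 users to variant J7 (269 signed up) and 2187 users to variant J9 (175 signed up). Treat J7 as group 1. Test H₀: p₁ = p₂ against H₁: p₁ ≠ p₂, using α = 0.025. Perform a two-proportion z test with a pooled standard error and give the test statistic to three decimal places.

p̂₁ = 269/3694 = 0.07282, p̂₂ = 175/2187 = 0.08002.
Pooled p̂ = (269+175)/(3694+2187) = 444/5881 = 0.07550.
SE = √(0.0697975 × 0.000727957) = 0.00713.
z = (0.07282 − 0.08002)/0.00713 = -0.00720/0.00713 = -1.010.
p-value = 2·P(Z > 1.010) ≈ 0.3126; since p > α = 0.025, fail to reject H₀.

z = -1.010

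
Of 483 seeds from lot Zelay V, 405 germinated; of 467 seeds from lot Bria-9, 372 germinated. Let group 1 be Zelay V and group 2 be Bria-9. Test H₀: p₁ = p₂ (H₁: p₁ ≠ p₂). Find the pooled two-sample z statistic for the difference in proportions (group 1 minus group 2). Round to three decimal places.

p̂₁ = 405/483 = 0.83851, p̂₂ = 372/467 = 0.79657.
Pooled p̂ = (405+372)/(483+467) = 777/950 = 0.81789.
SE = √(0.148943 × 0.00421172) = 0.02505.
z = (0.83851 − 0.79657)/0.02505 = 0.04194/0.02505 = 1.674.

z = 1.674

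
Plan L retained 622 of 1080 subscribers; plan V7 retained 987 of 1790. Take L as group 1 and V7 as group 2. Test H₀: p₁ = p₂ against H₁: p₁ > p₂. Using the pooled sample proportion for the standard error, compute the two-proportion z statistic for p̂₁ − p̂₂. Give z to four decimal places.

p̂₁ = 622/1080 = 0.575926, p̂₂ = 987/1790 = 0.551397.
Pooled p̂ = (622+987)/(1080+1790) = 1609/2870 = 0.560627.
SE = √(p̂(1−p̂)(1/n₁+1/n₂)) = √(0.560627·0.439373·0.00148459) = √(0.000365689) = 0.019123.
z = (0.575926 − 0.551397)/0.019123 = 0.024529/0.019123 = 1.2827.
p-value = P(Z > 1.283) ≈ 0.0998.

z = 1.2827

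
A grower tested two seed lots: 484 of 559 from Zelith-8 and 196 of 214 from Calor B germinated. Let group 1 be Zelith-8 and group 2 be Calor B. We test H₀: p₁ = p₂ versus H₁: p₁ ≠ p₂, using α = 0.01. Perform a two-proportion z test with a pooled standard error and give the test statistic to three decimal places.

z = -1.914

p̂₁ = 484/559 ≈ 0.86583, p̂₂ = 196/214 ≈ 0.91589.
Pooled p̂ = (484+196)/(559+214) = 680/773 = 0.87969.
SE = √(p̂(1−p̂)(1/n₁+1/n₂)) = √(0.87969·0.12031·0.00646181) = √(0.000683891) = 0.02615.
z = (0.86583 − 0.91589)/0.02615 = -0.05006/0.02615 = -1.914.
p-value = 2·P(Z > 1.914) ≈ 0.0556; since p > α = 0.01, fail to reject H₀.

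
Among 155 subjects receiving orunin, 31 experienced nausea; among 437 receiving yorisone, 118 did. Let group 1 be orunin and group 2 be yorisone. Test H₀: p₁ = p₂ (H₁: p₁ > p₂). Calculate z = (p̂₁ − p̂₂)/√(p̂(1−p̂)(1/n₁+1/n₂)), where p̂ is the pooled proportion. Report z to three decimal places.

p̂₁ = 31/155 = 0.20000, p̂₂ = 118/437 = 0.27002.
Pooled p̂ = (31+118)/(155+437) = 149/592 = 0.25169.
SE = √(0.188342 × 0.00873994) = 0.04057.
z = (0.20000 − 0.27002)/0.04057 = -0.07002/0.04057 = -1.726.
p-value = P(Z > -1.726) ≈ 0.9578.

z = -1.726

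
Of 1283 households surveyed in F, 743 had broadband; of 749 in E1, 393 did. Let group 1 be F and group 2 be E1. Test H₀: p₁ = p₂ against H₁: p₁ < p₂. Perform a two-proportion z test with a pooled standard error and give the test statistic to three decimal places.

p̂₁ = 743/1283 = 0.57911, p̂₂ = 393/749 = 0.52470.
Pooled p̂ = (743+393)/(1283+749) = 1136/2032 = 0.55906.
SE = √(0.246512 × 0.00211454) = 0.02283.
z = (0.57911 − 0.52470)/0.02283 = 0.05441/0.02283 = 2.383.

z = 2.383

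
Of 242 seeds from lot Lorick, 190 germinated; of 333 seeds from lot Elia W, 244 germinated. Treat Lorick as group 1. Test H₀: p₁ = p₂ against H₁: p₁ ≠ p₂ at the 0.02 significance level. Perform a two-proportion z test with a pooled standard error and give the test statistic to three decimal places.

p̂₁ = 190/242 ≈ 0.78512, p̂₂ = 244/333 ≈ 0.73273.
Pooled p̂ = (190+244)/(242+333) = 434/575 = 0.75478.
SE = √(0.185086 × 0.00713523) = 0.03634.
z = (0.78512 − 0.73273)/0.03634 = 0.05239/0.03634 = 1.442.
p-value = 2·P(Z > 1.442) ≈ 0.1494, so at α = 0.02 we fail to reject H₀.

z = 1.442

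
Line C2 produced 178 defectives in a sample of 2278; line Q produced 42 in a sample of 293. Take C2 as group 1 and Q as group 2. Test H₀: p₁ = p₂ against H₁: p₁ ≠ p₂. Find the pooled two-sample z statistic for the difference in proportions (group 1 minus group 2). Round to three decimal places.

z = -3.756

p̂₁ = 178/2278 ≈ 0.07814, p̂₂ = 42/293 ≈ 0.14334.
Pooled p̂ = (178+42)/(2278+293) = 220/2571 = 0.08557.
SE = √(0.0782476 × 0.00385195) = 0.01736.
z = (0.07814 − 0.14334)/0.01736 = -0.06520/0.01736 = -3.756.
p-value = 2·P(Z > 3.756) ≈ 0.0002.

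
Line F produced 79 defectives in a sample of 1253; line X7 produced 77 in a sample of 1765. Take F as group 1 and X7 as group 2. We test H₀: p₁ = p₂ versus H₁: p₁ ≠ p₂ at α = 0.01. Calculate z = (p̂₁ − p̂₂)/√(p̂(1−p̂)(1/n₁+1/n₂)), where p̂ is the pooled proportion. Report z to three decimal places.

p̂₁ = 79/1253 ≈ 0.063049, p̂₂ = 77/1765 ≈ 0.043626.
Pooled p̂ = (79+77)/(1253+1765) = 156/3018 = 0.051690.
SE = √(0.049018 × 0.00136466) = 0.008179.
z = (0.063049 − 0.043626)/0.008179 = 0.019423/0.008179 = 2.375.
p-value = 2·P(Z > 2.375) ≈ 0.0176, so at α = 0.01 we fail to reject H₀.

z = 2.375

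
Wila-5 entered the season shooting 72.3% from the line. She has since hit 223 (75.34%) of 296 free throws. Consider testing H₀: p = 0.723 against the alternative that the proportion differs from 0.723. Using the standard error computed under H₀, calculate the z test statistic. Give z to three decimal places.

p̂ = 223/296 = 0.75338.
Under H₀, SE = √(0.723·0.277/296) = √(0.000676591) = 0.02601.
z = (0.75338 − 0.723)/0.02601 = 0.03038/0.02601 = 1.168.
p-value = 2·P(Z > 1.168) ≈ 0.2429.

z = 1.168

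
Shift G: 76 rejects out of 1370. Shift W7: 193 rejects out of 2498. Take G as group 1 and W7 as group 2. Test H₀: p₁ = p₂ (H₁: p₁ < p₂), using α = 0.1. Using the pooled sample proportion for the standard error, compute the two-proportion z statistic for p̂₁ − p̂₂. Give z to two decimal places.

p̂₁ = 76/1370 = 0.05547, p̂₂ = 193/2498 = 0.07726.
Pooled p̂ = (76+193)/(1370+2498) = 269/3868 = 0.06954.
SE = √(0.0647085 × 0.00113025) = 0.00855.
z = (0.05547 − 0.07726)/0.00855 = -0.02179/0.00855 = -2.55.
p-value = P(Z < -2.548) ≈ 0.0054, so at α = 0.1 we reject H₀.

z = -2.55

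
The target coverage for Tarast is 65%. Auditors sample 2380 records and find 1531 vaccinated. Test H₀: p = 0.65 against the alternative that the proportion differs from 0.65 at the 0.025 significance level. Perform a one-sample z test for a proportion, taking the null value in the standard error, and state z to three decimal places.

p̂ = 1531/2380 ≈ 0.643277.
Under H₀, SE = √(0.65·0.35/2380) = √(9.55882e-05) = 0.009777.
z = (0.643277 − 0.65)/0.009777 = -0.006723/0.009777 = -0.688.
p-value = 2·P(Z > 0.688) ≈ 0.4917, so at α = 0.025 we fail to reject H₀.

z = -0.688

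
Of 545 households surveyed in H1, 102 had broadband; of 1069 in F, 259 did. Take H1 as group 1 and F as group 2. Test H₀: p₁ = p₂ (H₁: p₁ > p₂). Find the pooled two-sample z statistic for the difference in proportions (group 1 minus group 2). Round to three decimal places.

p̂₁ = 102/545 = 0.18716, p̂₂ = 259/1069 = 0.24228.
Pooled p̂ = (102+259)/(545+1069) = 361/1614 = 0.22367.
SE = √(p̂(1−p̂)(1/n₁+1/n₂)) = √(0.22367·0.77633·0.00277032) = √(0.000481039) = 0.02193.
z = (0.18716 − 0.24228)/0.02193 = -0.05512/0.02193 = -2.513.
p-value = P(Z > -2.513) ≈ 0.9940.

z = -2.513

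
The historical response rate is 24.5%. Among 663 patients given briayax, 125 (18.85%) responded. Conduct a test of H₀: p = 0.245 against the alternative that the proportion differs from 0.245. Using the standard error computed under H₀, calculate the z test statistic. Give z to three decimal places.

p̂ = 125/663 ≈ 0.188537.
Under H₀, SE = √(0.245·0.755/663) = √(0.000278997) = 0.016703.
z = (0.188537 − 0.245)/0.016703 = -0.056463/0.016703 = -3.380.
Two-sided p-value ≈ 2·Φ(−3.380) = 0.0007.

z = -3.380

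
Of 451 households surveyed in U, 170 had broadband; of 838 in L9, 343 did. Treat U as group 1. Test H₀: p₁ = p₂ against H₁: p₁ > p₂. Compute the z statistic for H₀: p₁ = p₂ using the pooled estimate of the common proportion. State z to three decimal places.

z = -1.132

p̂₁ = 170/451 ≈ 0.37694, p̂₂ = 343/838 ≈ 0.40931.
Pooled p̂ = (170+343)/(451+838) = 513/1289 = 0.39798.
SE = √(0.239593 × 0.00341061) = 0.02859.
z = (0.37694 − 0.40931)/0.02859 = -0.03237/0.02859 = -1.132.
p-value = P(Z > -1.132) ≈ 0.8712.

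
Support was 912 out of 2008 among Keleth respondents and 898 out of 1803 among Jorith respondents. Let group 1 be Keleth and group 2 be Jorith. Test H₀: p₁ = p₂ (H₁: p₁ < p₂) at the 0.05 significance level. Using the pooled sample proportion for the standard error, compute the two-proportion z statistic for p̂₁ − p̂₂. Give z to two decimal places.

z = -2.71

p̂₁ = 912/2008 = 0.4542, p̂₂ = 898/1803 = 0.4981.
Pooled p̂ = (912+898)/(2008+1803) = 1810/3811 = 0.4749.
SE = √(0.249372 × 0.00105264) = 0.0162.
z = (0.4542 − 0.4981)/0.0162 = -0.0439/0.0162 = -2.71.
p-value = P(Z < -2.708) ≈ 0.0034; since p < α = 0.05, reject H₀.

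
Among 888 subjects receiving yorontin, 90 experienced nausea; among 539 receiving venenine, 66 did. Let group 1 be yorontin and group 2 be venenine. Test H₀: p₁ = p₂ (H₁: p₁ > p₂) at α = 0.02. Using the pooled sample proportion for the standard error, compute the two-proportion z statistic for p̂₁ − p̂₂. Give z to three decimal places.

z = -1.238

p̂₁ = 90/888 = 0.10135, p̂₂ = 66/539 = 0.12245.
Pooled p̂ = (90+66)/(888+539) = 156/1427 = 0.10932.
SE = √(0.0973693 × 0.00298141) = 0.01704.
z = (0.10135 − 0.12245)/0.01704 = -0.02110/0.01704 = -1.238.
p-value = P(Z > -1.238) ≈ 0.8922, so at α = 0.02 we fail to reject H₀.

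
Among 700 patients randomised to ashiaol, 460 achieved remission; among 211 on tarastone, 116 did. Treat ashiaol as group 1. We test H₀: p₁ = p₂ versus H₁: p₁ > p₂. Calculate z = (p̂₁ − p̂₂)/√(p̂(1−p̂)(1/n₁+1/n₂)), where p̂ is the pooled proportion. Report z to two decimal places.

z = 2.84

p̂₁ = 460/700 = 0.65714, p̂₂ = 116/211 = 0.54976.
Pooled p̂ = (460+116)/(700+211) = 576/911 = 0.63227.
SE = √(p̂(1−p̂)(1/n₁+1/n₂)) = √(0.63227·0.36773·0.00616791) = √(0.00143406) = 0.03787.
z = (0.65714 − 0.54976)/0.03787 = 0.10738/0.03787 = 2.84.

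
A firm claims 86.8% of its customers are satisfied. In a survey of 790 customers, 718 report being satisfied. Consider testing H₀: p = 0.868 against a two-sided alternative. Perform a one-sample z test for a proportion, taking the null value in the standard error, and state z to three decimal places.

z = 3.393

p̂ = 718/790 ≈ 0.908861.
Under H₀, SE = √(0.868·0.132/790) = √(0.000145033) = 0.012043.
z = (0.908861 − 0.868)/0.012043 = 0.040861/0.012043 = 3.393.
Two-sided p-value ≈ 2·Φ(−3.393) = 0.0007.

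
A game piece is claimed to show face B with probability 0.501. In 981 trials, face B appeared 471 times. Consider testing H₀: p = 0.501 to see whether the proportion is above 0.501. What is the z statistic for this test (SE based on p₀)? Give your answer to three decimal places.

z = -1.308

p̂ = 471/981 = 0.48012.
SE = √(p₀(1−p₀)/n) = √(0.25/981) = 0.01596.
z = (0.48012 − 0.501)/0.01596 = -0.02088/0.01596 = -1.308.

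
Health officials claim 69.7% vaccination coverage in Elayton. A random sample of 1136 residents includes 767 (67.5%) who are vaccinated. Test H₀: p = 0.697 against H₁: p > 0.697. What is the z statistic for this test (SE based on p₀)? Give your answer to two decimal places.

z = -1.60

p̂ = 767/1136 ≈ 0.6752.
Under H₀, SE = √(0.697·0.303/1136) = √(0.000185908) = 0.0136.
z = (0.6752 − 0.697)/0.0136 = -0.0218/0.0136 = -1.60.
p-value = P(Z > -1.601) ≈ 0.9453.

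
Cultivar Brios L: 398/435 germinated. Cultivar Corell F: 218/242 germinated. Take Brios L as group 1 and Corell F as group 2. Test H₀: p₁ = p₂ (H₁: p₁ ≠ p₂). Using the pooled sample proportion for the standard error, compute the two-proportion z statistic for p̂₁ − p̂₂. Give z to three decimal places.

p̂₁ = 398/435 ≈ 0.91494, p̂₂ = 218/242 ≈ 0.90083.
Pooled p̂ = (398+218)/(435+242) = 616/677 = 0.90990.
SE = √(0.0819848 × 0.00643108) = 0.02296.
z = (0.91494 − 0.90083)/0.02296 = 0.01411/0.02296 = 0.615.

z = 0.615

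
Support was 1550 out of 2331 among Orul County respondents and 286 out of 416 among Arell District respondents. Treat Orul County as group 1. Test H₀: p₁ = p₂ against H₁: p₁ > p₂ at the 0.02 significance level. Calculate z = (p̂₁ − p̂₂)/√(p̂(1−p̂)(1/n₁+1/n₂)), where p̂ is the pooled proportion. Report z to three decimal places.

p̂₁ = 1550/2331 = 0.66495, p̂₂ = 286/416 = 0.68750.
Pooled p̂ = (1550+286)/(2331+416) = 1836/2747 = 0.66837.
SE = √(0.221653 × 0.00283285) = 0.02506.
z = (0.66495 − 0.68750)/0.02506 = -0.02255/0.02506 = -0.900.
p-value = P(Z > -0.900) ≈ 0.8159, so at α = 0.02 we fail to reject H₀.

z = -0.900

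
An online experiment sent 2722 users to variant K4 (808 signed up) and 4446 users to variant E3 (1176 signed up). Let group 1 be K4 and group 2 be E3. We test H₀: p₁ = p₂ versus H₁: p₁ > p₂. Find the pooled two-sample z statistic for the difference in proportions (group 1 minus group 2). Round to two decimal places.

z = 2.97

p̂₁ = 808/2722 = 0.29684, p̂₂ = 1176/4446 = 0.26451.
Pooled p̂ = (808+1176)/(2722+4446) = 1984/7168 = 0.27679.
SE = √(0.200175 × 0.000592298) = 0.01089.
z = (0.29684 − 0.26451)/0.01089 = 0.03233/0.01089 = 2.97.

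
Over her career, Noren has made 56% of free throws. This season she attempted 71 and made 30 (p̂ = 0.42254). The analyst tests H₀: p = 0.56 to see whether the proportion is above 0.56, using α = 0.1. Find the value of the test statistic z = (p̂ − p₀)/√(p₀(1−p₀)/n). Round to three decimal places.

z = -2.333

p̂ = 30/71 = 0.42254.
SE = √(p₀(1−p₀)/n) = √(0.2464/71) = 0.05891.
z = (0.42254 − 0.56)/0.05891 = -0.13746/0.05891 = -2.333.
p-value = P(Z > -2.333) ≈ 0.9902. With α = 0.1, fail to reject H₀.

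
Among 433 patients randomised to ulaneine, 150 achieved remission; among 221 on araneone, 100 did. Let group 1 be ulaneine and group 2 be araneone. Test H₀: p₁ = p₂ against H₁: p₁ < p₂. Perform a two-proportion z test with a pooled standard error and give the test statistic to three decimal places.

p̂₁ = 150/433 ≈ 0.346420, p̂₂ = 100/221 ≈ 0.452489.
Pooled p̂ = (150+100)/(433+221) = 250/654 = 0.382263.
SE = √(0.236138 × 0.00683436) = 0.040173.
z = (0.346420 − 0.452489)/0.040173 = -0.106069/0.040173 = -2.640.

z = -2.640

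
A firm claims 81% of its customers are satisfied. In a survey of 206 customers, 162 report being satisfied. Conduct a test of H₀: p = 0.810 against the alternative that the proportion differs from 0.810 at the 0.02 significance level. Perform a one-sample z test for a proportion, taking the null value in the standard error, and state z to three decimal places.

p̂ = 162/206 ≈ 0.78641.
Standard error under H₀: √(0.81×0.19/206) = 0.02733.
z = (0.78641 − 0.81)/0.02733 = -0.02359/0.02733 = -0.863.
Two-sided p-value ≈ 2·Φ(−0.863) = 0.3881. With α = 0.02, fail to reject H₀.

z = -0.863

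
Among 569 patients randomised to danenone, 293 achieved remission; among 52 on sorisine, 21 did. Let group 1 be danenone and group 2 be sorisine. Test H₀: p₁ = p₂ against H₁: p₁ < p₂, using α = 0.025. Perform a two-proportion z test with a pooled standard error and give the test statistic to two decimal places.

p̂₁ = 293/569 = 0.5149, p̂₂ = 21/52 = 0.4038.
Pooled p̂ = (293+21)/(569+52) = 314/621 = 0.5056.
SE = √(0.249968 × 0.0209882) = 0.0724.
z = (0.5149 − 0.4038)/0.0724 = 0.1111/0.0724 = 1.53.
p-value = P(Z < 1.534) ≈ 0.9375. With α = 0.025, fail to reject H₀.

z = 1.53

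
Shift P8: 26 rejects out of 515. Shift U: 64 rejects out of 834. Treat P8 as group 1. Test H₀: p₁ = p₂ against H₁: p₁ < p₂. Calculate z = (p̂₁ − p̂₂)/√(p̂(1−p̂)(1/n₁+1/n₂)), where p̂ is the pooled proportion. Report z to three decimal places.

z = -1.877

p̂₁ = 26/515 ≈ 0.050485, p̂₂ = 64/834 ≈ 0.076739.
Pooled p̂ = (26+64)/(515+834) = 90/1349 = 0.066716.
SE = √(0.062265 × 0.00314079) = 0.013984.
z = (0.050485 − 0.076739)/0.013984 = -0.026254/0.013984 = -1.877.
p-value = P(Z < -1.877) ≈ 0.0302.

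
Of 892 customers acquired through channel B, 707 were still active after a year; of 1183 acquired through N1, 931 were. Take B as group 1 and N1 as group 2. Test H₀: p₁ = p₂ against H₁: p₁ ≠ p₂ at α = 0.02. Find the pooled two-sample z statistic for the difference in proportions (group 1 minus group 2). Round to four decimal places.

p̂₁ = 707/892 ≈ 0.792601, p̂₂ = 931/1183 ≈ 0.786982.
Pooled p̂ = (707+931)/(892+1183) = 1638/2075 = 0.789398.
SE = √(0.166249 × 0.00196638) = 0.018081.
z = (0.792601 − 0.786982)/0.018081 = 0.005619/0.018081 = 0.3108.
p-value = 2·P(Z > 0.311) ≈ 0.7560; since p > α = 0.02, fail to reject H₀.

z = 0.3108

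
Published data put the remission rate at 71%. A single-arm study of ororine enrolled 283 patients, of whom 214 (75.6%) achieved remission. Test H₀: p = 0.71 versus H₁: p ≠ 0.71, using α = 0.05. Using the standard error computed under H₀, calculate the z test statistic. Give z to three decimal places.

p̂ = 214/283 = 0.75618.
Standard error under H₀: √(0.71×0.29/283) = 0.02697.
z = (0.75618 − 0.71)/0.02697 = 0.04618/0.02697 = 1.712.
Two-sided p-value ≈ 2·Φ(−1.712) = 0.0869, so at α = 0.05 we fail to reject H₀.

z = 1.712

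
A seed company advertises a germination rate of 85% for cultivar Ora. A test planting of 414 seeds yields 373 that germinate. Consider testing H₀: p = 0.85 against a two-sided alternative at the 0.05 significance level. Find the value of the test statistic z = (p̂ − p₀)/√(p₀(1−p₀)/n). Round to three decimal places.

z = 2.904

p̂ = 373/414 = 0.90097.
SE = √(p₀(1−p₀)/n) = √(0.1275/414) = 0.01755.
z = (0.90097 − 0.85)/0.01755 = 0.05097/0.01755 = 2.904.
p-value = 2·P(Z > 2.904) ≈ 0.0037, so at α = 0.05 we reject H₀.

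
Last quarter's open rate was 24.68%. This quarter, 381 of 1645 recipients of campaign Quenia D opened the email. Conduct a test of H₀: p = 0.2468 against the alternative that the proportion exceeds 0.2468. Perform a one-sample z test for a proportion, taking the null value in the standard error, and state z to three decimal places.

p̂ = 381/1645 ≈ 0.23161.
Under H₀, SE = √(0.2468·0.7532/1645) = √(0.000113003) = 0.01063.
z = (0.23161 − 0.2468)/0.01063 = -0.01519/0.01063 = -1.429.
p-value = P(Z > -1.429) ≈ 0.9235.

z = -1.429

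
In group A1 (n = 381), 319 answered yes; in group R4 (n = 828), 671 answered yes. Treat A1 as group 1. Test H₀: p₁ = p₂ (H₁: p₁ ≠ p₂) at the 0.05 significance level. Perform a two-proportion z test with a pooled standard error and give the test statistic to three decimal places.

z = 1.128

p̂₁ = 319/381 ≈ 0.83727, p̂₂ = 671/828 ≈ 0.81039.
Pooled p̂ = (319+671)/(381+828) = 990/1209 = 0.81886.
SE = √(p̂(1−p̂)(1/n₁+1/n₂)) = √(0.81886·0.18114·0.0038324) = √(0.000568457) = 0.02384.
z = (0.83727 − 0.81039)/0.02384 = 0.02688/0.02384 = 1.128.
p-value = 2·P(Z > 1.128) ≈ 0.2595. With α = 0.05, fail to reject H₀.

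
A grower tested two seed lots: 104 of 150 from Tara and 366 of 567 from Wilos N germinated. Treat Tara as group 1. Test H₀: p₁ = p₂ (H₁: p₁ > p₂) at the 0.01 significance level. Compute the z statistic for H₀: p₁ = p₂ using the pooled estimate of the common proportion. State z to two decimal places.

z = 1.10

p̂₁ = 104/150 ≈ 0.6933, p̂₂ = 366/567 ≈ 0.6455.
Pooled p̂ = (104+366)/(150+567) = 470/717 = 0.6555.
SE = √(p̂(1−p̂)(1/n₁+1/n₂)) = √(0.6555·0.3445·0.00843034) = √(0.00190371) = 0.0436.
z = (0.6933 − 0.6455)/0.0436 = 0.0478/0.0436 = 1.10.
p-value = P(Z > 1.096) ≈ 0.1365. With α = 0.01, fail to reject H₀.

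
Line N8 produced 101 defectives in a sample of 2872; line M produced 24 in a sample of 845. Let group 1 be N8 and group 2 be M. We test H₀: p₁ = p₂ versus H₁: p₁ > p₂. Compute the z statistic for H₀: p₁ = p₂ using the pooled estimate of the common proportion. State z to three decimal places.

p̂₁ = 101/2872 ≈ 0.03517, p̂₂ = 24/845 ≈ 0.02840.
Pooled p̂ = (101+24)/(2872+845) = 125/3717 = 0.03363.
SE = √(p̂(1−p̂)(1/n₁+1/n₂)) = √(0.03363·0.96637·0.00153162) = √(4.97752e-05) = 0.00706.
z = (0.03517 − 0.02840)/0.00706 = 0.00677/0.00706 = 0.959.
p-value = P(Z > 0.959) ≈ 0.1688.

z = 0.959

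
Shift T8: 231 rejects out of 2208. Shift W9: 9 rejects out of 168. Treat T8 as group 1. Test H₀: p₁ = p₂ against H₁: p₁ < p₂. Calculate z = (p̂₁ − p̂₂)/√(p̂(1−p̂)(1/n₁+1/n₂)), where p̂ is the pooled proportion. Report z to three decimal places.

z = 2.117

p̂₁ = 231/2208 = 0.10462, p̂₂ = 9/168 = 0.05357.
Pooled p̂ = (231+9)/(2208+168) = 240/2376 = 0.10101.
SE = √(0.0908071 × 0.00640528) = 0.02412.
z = (0.10462 − 0.05357)/0.02412 = 0.05105/0.02412 = 2.117.
p-value = P(Z < 2.117) ≈ 0.9829.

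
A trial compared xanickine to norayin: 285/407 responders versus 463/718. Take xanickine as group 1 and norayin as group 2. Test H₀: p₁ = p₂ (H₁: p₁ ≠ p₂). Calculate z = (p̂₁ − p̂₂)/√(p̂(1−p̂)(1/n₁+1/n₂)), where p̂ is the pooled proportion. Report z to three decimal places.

z = 1.892

p̂₁ = 285/407 = 0.700246, p̂₂ = 463/718 = 0.644847.
Pooled p̂ = (285+463)/(407+718) = 748/1125 = 0.664889.
SE = √(0.222812 × 0.00384976) = 0.029288.
z = (0.700246 − 0.644847)/0.029288 = 0.055399/0.029288 = 1.892.
p-value = 2·P(Z > 1.892) ≈ 0.0586.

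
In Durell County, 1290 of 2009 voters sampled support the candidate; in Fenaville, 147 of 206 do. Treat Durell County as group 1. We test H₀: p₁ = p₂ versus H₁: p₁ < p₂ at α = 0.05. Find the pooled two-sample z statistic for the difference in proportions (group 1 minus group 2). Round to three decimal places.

z = -2.047

p̂₁ = 1290/2009 = 0.64211, p̂₂ = 147/206 = 0.71359.
Pooled p̂ = (1290+147)/(2009+206) = 1437/2215 = 0.64876.
SE = √(p̂(1−p̂)(1/n₁+1/n₂)) = √(0.64876·0.35124·0.00535213) = √(0.00121959) = 0.03492.
z = (0.64211 − 0.71359)/0.03492 = -0.07148/0.03492 = -2.047.
p-value = P(Z < -2.047) ≈ 0.0203, so at α = 0.05 we reject H₀.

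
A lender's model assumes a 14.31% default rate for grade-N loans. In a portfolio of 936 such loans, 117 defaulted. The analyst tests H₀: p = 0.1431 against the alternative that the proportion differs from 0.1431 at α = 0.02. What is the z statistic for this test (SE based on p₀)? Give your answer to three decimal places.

p̂ = 117/936 = 0.12500.
Standard error under H₀: √(0.1431×0.8569/936) = 0.01145.
z = (0.12500 − 0.1431)/0.01145 = -0.01810/0.01145 = -1.581.
p-value = 2·P(Z > 1.581) ≈ 0.1138, so at α = 0.02 we fail to reject H₀.

z = -1.581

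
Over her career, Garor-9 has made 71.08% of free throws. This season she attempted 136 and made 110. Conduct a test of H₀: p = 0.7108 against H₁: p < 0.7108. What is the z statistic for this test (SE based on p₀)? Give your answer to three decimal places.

z = 2.521

p̂ = 110/136 = 0.80882.
Under H₀, SE = √(0.7108·0.2892/136) = √(0.0015115) = 0.03888.
z = (0.80882 − 0.7108)/0.03888 = 0.09802/0.03888 = 2.521.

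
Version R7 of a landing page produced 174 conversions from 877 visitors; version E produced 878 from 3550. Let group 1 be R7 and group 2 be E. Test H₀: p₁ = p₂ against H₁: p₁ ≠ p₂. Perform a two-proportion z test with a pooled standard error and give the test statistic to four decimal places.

z = -3.0480

p̂₁ = 174/877 ≈ 0.198404, p̂₂ = 878/3550 ≈ 0.247324.
Pooled p̂ = (174+878)/(877+3550) = 1052/4427 = 0.237633.
SE = √(0.181163 × 0.00142194) = 0.016050.
z = (0.198404 − 0.247324)/0.016050 = -0.048920/0.016050 = -3.0480.
Two-sided p-value ≈ 2·Φ(−3.048) = 0.0023.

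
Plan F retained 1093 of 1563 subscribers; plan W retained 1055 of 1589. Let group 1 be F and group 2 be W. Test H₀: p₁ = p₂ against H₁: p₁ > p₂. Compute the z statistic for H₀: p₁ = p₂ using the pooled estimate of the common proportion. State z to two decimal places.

z = 2.13

p̂₁ = 1093/1563 = 0.6993, p̂₂ = 1055/1589 = 0.6639.
Pooled p̂ = (1093+1055)/(1563+1589) = 2148/3152 = 0.6815.
SE = √(p̂(1−p̂)(1/n₁+1/n₂)) = √(0.6815·0.3185·0.00126912) = √(0.000275486) = 0.0166.
z = (0.6993 − 0.6639)/0.0166 = 0.0354/0.0166 = 2.13.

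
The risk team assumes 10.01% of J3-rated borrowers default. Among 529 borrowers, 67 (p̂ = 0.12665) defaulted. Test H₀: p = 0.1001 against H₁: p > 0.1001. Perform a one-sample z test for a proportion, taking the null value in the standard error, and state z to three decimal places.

z = 2.035

p̂ = 67/529 = 0.126654.
Standard error under H₀: √(0.1001×0.8999/529) = 0.013049.
z = (0.126654 − 0.1001)/0.013049 = 0.026554/0.013049 = 2.035.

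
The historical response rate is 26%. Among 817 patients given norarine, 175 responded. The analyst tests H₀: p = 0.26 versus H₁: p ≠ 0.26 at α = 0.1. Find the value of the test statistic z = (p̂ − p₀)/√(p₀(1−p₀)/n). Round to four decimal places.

p̂ = 175/817 = 0.214198.
SE = √(p₀(1−p₀)/n) = √(0.1924/817) = 0.015346.
z = (0.214198 − 0.26)/0.015346 = -0.045802/0.015346 = -2.9846.
Two-sided p-value ≈ 2·Φ(−2.985) = 0.0028. With α = 0.1, reject H₀.

z = -2.9846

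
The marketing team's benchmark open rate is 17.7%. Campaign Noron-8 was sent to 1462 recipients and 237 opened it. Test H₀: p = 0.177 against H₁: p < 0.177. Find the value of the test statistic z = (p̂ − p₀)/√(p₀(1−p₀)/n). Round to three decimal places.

z = -1.492

p̂ = 237/1462 = 0.16211.
SE = √(p₀(1−p₀)/n) = √(0.14567/1462) = 0.00998.
z = (0.16211 − 0.177)/0.00998 = -0.01489/0.00998 = -1.492.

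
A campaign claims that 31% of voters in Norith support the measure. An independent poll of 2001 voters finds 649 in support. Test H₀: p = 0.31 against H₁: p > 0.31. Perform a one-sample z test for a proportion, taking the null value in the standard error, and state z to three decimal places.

z = 1.387

p̂ = 649/2001 ≈ 0.32434.
Standard error under H₀: √(0.31×0.69/2001) = 0.01034.
z = (0.32434 − 0.31)/0.01034 = 0.01434/0.01034 = 1.387.
p-value = P(Z > 1.387) ≈ 0.0828.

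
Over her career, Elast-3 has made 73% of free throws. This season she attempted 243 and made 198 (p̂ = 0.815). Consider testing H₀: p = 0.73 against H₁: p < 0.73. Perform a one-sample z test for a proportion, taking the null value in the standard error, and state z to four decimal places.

p̂ = 198/243 = 0.8148148.
Under H₀, SE = √(0.73·0.27/243) = √(0.000811111) = 0.0284800.
z = (0.8148148 − 0.73)/0.0284800 = 0.0848148/0.0284800 = 2.9780.
p-value = P(Z < 2.978) ≈ 0.9985.

z = 2.9780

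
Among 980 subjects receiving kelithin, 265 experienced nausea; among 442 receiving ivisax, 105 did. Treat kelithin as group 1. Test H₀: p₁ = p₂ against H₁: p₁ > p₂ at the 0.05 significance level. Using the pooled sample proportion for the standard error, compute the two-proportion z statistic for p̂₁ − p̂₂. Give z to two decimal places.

z = 1.31

p̂₁ = 265/980 ≈ 0.2704, p̂₂ = 105/442 ≈ 0.2376.
Pooled p̂ = (265+105)/(980+442) = 370/1422 = 0.2602.
SE = √(p̂(1−p̂)(1/n₁+1/n₂)) = √(0.2602·0.7398·0.00328285) = √(0.000631931) = 0.0251.
z = (0.2704 − 0.2376)/0.0251 = 0.0328/0.0251 = 1.31.
p-value = P(Z > 1.307) ≈ 0.0956; since p > α = 0.05, fail to reject H₀.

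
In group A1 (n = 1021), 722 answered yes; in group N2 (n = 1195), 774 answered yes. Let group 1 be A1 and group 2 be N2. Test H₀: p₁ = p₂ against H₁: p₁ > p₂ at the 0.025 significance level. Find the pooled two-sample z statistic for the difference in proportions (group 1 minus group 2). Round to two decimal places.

p̂₁ = 722/1021 ≈ 0.70715, p̂₂ = 774/1195 ≈ 0.64770.
Pooled p̂ = (722+774)/(1021+1195) = 1496/2216 = 0.67509.
SE = √(p̂(1−p̂)(1/n₁+1/n₂)) = √(0.67509·0.32491·0.00181625) = √(0.000398383) = 0.01996.
z = (0.70715 − 0.64770)/0.01996 = 0.05945/0.01996 = 2.98.
p-value = P(Z > 2.979) ≈ 0.0014. With α = 0.025, reject H₀.

z = 2.98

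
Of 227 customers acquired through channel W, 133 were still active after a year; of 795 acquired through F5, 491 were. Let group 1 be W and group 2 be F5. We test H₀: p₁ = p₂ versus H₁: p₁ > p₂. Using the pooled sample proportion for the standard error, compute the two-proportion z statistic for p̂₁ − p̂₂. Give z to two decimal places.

p̂₁ = 133/227 ≈ 0.5859, p̂₂ = 491/795 ≈ 0.6176.
Pooled p̂ = (133+491)/(227+795) = 624/1022 = 0.6106.
SE = √(0.237775 × 0.00566315) = 0.0367.
z = (0.5859 − 0.6176)/0.0367 = -0.0317/0.0367 = -0.86.

z = -0.86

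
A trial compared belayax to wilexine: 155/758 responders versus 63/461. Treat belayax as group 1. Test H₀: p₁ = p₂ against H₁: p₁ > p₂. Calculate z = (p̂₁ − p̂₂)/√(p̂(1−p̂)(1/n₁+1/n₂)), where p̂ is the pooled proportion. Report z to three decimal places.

z = 2.997

p̂₁ = 155/758 ≈ 0.20449, p̂₂ = 63/461 ≈ 0.13666.
Pooled p̂ = (155+63)/(758+461) = 218/1219 = 0.17884.
SE = √(0.146853 × 0.00348846) = 0.02263.
z = (0.20449 − 0.13666)/0.02263 = 0.06783/0.02263 = 2.997.
p-value = P(Z > 2.997) ≈ 0.0014.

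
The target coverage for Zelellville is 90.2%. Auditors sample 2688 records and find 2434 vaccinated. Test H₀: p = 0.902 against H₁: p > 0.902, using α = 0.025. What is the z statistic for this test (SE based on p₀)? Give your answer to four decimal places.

z = 0.6114

p̂ = 2434/2688 = 0.9055060.
Under H₀, SE = √(0.902·0.098/2688) = √(3.28854e-05) = 0.0057346.
z = (0.9055060 − 0.902)/0.0057346 = 0.0035060/0.0057346 = 0.6114.
p-value = P(Z > 0.611) ≈ 0.2705, so at α = 0.025 we fail to reject H₀.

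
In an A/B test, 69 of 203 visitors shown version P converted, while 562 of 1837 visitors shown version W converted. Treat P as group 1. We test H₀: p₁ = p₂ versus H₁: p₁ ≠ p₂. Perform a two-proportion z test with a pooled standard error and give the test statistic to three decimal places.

p̂₁ = 69/203 = 0.33990, p̂₂ = 562/1837 = 0.30593.
Pooled p̂ = (69+562)/(203+1837) = 631/2040 = 0.30931.
SE = √(0.213639 × 0.00547047) = 0.03419.
z = (0.33990 − 0.30593)/0.03419 = 0.03397/0.03419 = 0.994.

z = 0.994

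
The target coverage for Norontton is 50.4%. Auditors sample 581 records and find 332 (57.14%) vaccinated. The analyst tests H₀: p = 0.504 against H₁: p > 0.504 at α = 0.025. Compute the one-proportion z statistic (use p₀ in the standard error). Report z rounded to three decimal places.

p̂ = 332/581 ≈ 0.57143.
SE = √(p₀(1−p₀)/n) = √(0.24998/581) = 0.02074.
z = (0.57143 − 0.504)/0.02074 = 0.06743/0.02074 = 3.251.
p-value = P(Z > 3.251) ≈ 0.0006. With α = 0.025, reject H₀.

z = 3.251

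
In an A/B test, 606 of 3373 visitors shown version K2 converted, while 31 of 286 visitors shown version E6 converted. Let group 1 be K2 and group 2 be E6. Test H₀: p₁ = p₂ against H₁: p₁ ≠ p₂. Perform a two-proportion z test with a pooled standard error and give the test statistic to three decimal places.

z = 3.052

p̂₁ = 606/3373 ≈ 0.17966, p̂₂ = 31/286 ≈ 0.10839.
Pooled p̂ = (606+31)/(3373+286) = 637/3659 = 0.17409.
SE = √(0.143784 × 0.00379298) = 0.02335.
z = (0.17966 − 0.10839)/0.02335 = 0.07127/0.02335 = 3.052.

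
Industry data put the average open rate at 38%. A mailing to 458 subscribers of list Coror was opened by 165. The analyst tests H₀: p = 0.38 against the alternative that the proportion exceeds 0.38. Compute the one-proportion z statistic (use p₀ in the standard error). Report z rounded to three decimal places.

p̂ = 165/458 = 0.36026.
Under H₀, SE = √(0.38·0.62/458) = √(0.00051441) = 0.02268.
z = (0.36026 − 0.38)/0.02268 = -0.01974/0.02268 = -0.870.

z = -0.870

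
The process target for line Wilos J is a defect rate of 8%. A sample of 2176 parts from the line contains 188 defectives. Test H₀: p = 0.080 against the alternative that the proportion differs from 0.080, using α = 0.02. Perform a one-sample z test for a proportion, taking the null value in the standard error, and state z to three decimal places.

z = 1.100

p̂ = 188/2176 = 0.08640.
Standard error under H₀: √(0.08×0.92/2176) = 0.00582.
z = (0.08640 − 0.08)/0.00582 = 0.00640/0.00582 = 1.100.
Two-sided p-value ≈ 2·Φ(−1.100) = 0.2714. With α = 0.02, fail to reject H₀.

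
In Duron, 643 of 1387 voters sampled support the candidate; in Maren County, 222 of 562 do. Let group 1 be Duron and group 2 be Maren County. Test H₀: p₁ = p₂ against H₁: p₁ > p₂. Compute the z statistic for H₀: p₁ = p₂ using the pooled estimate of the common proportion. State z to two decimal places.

p̂₁ = 643/1387 ≈ 0.46359, p̂₂ = 222/562 ≈ 0.39502.
Pooled p̂ = (643+222)/(1387+562) = 865/1949 = 0.44382.
SE = √(p̂(1−p̂)(1/n₁+1/n₂)) = √(0.44382·0.55618·0.00250034) = √(0.000617193) = 0.02484.
z = (0.46359 − 0.39502)/0.02484 = 0.06857/0.02484 = 2.76.
p-value = P(Z > 2.760) ≈ 0.0029.

z = 2.76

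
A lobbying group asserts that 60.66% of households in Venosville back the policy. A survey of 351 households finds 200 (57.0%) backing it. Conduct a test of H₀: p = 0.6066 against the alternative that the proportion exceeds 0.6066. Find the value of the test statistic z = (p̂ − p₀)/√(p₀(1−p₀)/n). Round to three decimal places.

z = -1.411

p̂ = 200/351 ≈ 0.569801.
SE = √(p₀(1−p₀)/n) = √(0.23864/351) = 0.026074.
z = (0.569801 − 0.6066)/0.026074 = -0.036799/0.026074 = -1.411.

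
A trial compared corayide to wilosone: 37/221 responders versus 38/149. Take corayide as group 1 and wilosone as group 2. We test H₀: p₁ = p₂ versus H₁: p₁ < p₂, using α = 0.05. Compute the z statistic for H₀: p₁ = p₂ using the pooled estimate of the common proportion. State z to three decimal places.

p̂₁ = 37/221 = 0.16742, p̂₂ = 38/149 = 0.25503.
Pooled p̂ = (37+38)/(221+149) = 75/370 = 0.20270.
SE = √(0.161614 × 0.0112363) = 0.04261.
z = (0.16742 − 0.25503)/0.04261 = -0.08761/0.04261 = -2.056.
p-value = P(Z < -2.056) ≈ 0.0199; since p < α = 0.05, reject H₀.

z = -2.056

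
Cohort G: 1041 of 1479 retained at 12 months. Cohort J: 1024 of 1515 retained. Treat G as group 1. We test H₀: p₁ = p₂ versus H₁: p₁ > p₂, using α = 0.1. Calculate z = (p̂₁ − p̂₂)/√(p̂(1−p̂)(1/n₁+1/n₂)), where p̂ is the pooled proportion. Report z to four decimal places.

z = 1.6526

p̂₁ = 1041/1479 = 0.703854, p̂₂ = 1024/1515 = 0.675908.
Pooled p̂ = (1041+1024)/(1479+1515) = 2065/2994 = 0.689713.
SE = √(0.214009 × 0.0013362) = 0.016910.
z = (0.703854 − 0.675908)/0.016910 = 0.027946/0.016910 = 1.6526.
p-value = P(Z > 1.653) ≈ 0.0492, so at α = 0.1 we reject H₀.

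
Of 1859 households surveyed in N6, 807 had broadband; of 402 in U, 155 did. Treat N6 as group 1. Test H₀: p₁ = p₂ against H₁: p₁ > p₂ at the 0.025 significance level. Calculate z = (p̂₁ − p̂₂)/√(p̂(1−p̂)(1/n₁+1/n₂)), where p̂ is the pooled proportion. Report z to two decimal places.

p̂₁ = 807/1859 = 0.4341, p̂₂ = 155/402 = 0.3856.
Pooled p̂ = (807+155)/(1859+402) = 962/2261 = 0.4255.
SE = √(0.244446 × 0.00302549) = 0.0272.
z = (0.4341 − 0.3856)/0.0272 = 0.0485/0.0272 = 1.78.
p-value = P(Z > 1.785) ≈ 0.0372. With α = 0.025, fail to reject H₀.

z = 1.78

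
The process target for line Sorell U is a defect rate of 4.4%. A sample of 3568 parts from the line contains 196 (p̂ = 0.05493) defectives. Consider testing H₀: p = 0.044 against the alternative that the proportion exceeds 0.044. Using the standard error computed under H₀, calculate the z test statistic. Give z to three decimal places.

p̂ = 196/3568 ≈ 0.054933.
Standard error under H₀: √(0.044×0.956/3568) = 0.003434.
z = (0.054933 − 0.044)/0.003434 = 0.010933/0.003434 = 3.184.
p-value = P(Z > 3.184) ≈ 0.0007.

z = 3.184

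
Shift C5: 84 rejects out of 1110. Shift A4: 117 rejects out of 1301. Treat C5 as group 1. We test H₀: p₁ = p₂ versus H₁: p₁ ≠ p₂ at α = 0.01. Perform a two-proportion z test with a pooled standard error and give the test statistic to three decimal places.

z = -1.262

p̂₁ = 84/1110 = 0.075676, p̂₂ = 117/1301 = 0.089931.
Pooled p̂ = (84+117)/(1110+1301) = 201/2411 = 0.083368.
SE = √(p̂(1−p̂)(1/n₁+1/n₂)) = √(0.083368·0.916632·0.00166954) = √(0.000127582) = 0.011295.
z = (0.075676 − 0.089931)/0.011295 = -0.014255/0.011295 = -1.262.
Two-sided p-value ≈ 2·Φ(−1.262) = 0.2069, so at α = 0.01 we fail to reject H₀.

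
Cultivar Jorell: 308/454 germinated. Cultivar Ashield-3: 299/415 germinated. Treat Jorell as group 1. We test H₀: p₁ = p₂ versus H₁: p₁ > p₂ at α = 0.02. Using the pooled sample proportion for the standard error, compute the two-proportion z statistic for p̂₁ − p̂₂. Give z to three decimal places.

p̂₁ = 308/454 ≈ 0.67841, p̂₂ = 299/415 ≈ 0.72048.
Pooled p̂ = (308+299)/(454+415) = 607/869 = 0.69850.
SE = √(p̂(1−p̂)(1/n₁+1/n₂)) = √(0.69850·0.30150·0.00461228) = √(0.000971329) = 0.03117.
z = (0.67841 − 0.72048)/0.03117 = -0.04207/0.03117 = -1.350.
p-value = P(Z > -1.350) ≈ 0.9115. With α = 0.02, fail to reject H₀.

z = -1.350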